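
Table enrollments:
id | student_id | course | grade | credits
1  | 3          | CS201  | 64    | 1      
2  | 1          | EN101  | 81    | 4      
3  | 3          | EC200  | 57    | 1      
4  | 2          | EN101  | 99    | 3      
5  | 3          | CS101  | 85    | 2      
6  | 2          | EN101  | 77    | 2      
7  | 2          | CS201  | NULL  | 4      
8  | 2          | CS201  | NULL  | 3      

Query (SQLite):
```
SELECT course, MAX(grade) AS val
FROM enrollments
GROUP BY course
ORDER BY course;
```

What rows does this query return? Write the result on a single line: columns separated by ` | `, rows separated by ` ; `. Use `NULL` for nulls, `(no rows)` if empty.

Partition enrollments by course; compute MAX(grade) within each group.
  CS101: ids {5} → MAX(grade)=85
  CS201: ids {1, 7, 8} → MAX(grade)=64
  EC200: ids {3} → MAX(grade)=57
  EN101: ids {2, 4, 6} → MAX(grade)=99

CS101 | 85 ; CS201 | 64 ; EC200 | 57 ; EN101 | 99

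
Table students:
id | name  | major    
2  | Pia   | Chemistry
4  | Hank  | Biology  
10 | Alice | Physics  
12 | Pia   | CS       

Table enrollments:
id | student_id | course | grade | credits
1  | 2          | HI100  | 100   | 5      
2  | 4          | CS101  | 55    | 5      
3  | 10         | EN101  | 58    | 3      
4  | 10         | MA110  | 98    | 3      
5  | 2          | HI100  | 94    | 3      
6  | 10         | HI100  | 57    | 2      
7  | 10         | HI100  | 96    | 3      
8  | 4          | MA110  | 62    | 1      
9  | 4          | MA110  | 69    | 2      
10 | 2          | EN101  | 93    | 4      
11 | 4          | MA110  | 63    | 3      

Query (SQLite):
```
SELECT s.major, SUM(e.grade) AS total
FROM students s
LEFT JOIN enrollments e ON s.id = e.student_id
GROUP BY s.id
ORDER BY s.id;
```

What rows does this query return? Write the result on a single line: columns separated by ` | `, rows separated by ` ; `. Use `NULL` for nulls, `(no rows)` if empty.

Chemistry | 287 ; Biology | 249 ; Physics | 309 ; CS | NULL

LEFT JOIN keeps every students row; unmatched ones get NULL for enrollments columns.
Group by students.id and compute SUM(e.grade). SUM over an all-NULL group is NULL.
  2: ids {1, 5, 10} → SUM(e.grade)=287
  4: ids {2, 8, 9, 11} → SUM(e.grade)=249
  10: ids {3, 4, 6, 7} → SUM(e.grade)=309
  12: ids {—} → SUM(e.grade)=NULL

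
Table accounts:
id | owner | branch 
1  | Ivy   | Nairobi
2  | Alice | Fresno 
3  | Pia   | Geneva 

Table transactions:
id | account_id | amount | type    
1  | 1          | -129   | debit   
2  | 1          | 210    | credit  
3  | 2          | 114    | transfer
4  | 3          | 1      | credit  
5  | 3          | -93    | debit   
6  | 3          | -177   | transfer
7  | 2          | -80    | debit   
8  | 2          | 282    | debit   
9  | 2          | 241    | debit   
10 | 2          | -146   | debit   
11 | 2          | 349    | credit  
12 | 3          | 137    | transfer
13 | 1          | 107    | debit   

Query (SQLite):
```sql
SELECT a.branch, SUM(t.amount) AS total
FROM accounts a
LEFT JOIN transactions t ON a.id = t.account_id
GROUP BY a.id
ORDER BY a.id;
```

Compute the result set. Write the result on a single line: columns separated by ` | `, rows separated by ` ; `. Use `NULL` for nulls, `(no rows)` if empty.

LEFT JOIN keeps every accounts row; unmatched ones get NULL for transactions columns.
Group by accounts.id and compute SUM(t.amount). SUM over an all-NULL group is NULL.
  1: ids {1, 2, 13} → SUM(t.amount)=188
  2: ids {3, 7, 8, 9, 10, 11} → SUM(t.amount)=760
  3: ids {4, 5, 6, 12} → SUM(t.amount)=-132

Nairobi | 188 ; Fresno | 760 ; Geneva | -132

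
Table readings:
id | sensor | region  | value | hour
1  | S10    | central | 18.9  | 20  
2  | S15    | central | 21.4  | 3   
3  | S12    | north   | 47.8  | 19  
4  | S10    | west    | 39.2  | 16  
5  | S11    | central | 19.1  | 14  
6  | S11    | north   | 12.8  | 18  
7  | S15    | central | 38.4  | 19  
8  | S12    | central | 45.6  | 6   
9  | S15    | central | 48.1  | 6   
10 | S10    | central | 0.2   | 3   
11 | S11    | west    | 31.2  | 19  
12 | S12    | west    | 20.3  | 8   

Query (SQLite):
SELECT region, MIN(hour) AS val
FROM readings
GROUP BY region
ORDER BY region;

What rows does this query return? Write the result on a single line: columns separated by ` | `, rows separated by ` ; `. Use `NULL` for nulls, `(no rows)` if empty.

Partition readings by region; compute MIN(hour) within each group.
  central: ids {1, 2, 5, 7, 8, 9, 10} → MIN(hour)=3
  north: ids {3, 6} → MIN(hour)=18
  west: ids {4, 11, 12} → MIN(hour)=8

central | 3 ; north | 18 ; west | 8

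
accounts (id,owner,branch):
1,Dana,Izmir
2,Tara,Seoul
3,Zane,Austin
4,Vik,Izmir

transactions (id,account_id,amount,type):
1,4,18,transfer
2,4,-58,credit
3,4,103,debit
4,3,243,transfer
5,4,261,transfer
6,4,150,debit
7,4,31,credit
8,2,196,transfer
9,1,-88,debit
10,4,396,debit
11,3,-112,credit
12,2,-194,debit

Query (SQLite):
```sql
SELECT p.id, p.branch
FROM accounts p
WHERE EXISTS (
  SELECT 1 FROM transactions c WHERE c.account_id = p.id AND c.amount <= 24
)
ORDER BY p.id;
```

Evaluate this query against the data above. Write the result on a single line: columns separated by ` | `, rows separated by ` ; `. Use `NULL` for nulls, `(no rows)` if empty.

1 | Izmir ; 2 | Seoul ; 3 | Austin ; 4 | Izmir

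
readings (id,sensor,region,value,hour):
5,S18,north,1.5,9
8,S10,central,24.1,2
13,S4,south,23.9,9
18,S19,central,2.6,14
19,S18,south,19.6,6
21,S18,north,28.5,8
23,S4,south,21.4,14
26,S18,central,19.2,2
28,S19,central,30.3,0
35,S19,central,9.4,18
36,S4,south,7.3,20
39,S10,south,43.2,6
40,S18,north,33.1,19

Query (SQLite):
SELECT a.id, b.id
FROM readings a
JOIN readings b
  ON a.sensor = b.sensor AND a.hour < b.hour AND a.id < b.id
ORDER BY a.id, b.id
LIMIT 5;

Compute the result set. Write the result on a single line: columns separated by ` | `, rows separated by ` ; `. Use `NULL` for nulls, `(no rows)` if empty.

Pairs (a,b) with same sensor, a.hour < b.hour, a.id < b.id.
sensor groups: S10:{8,39} S18:{5,19,21,26,40} S19:{18,28,35} S4:{13,23,36}
Ordered by (a.id, b.id); first 5.

5 | 40 ; 8 | 39 ; 13 | 23 ; 13 | 36 ; 18 | 35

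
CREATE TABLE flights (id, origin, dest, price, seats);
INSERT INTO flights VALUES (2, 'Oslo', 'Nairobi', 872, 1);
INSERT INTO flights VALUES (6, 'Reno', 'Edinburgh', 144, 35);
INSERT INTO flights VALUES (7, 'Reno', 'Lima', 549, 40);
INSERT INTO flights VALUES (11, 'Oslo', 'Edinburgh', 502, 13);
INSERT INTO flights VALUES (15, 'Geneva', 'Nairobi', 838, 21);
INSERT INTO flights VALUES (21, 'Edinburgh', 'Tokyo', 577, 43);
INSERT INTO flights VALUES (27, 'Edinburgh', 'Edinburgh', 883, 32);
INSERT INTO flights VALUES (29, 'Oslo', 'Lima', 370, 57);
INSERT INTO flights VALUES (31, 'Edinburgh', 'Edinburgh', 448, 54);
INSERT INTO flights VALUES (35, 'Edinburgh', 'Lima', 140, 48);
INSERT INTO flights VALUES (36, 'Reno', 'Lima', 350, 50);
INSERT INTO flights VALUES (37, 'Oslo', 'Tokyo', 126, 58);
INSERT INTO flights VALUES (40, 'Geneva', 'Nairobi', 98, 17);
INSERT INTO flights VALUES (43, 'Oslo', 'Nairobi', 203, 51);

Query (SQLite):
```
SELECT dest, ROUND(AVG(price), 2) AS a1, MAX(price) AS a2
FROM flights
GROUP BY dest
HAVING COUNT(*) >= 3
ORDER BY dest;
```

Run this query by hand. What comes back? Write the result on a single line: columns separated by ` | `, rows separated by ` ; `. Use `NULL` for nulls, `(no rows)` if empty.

Edinburgh | 494.25 | 883 ; Lima | 352.25 | 549 ; Nairobi | 502.75 | 872

Group flights by dest.
Per group compute: ROUND(AVG(price), 2), MAX(price).
HAVING: drop groups with fewer than 3 rows.
  Edinburgh: ids {6, 11, 27, 31} → ROUND(AVG(price), 2)=494.25, MAX(price)=883
  Lima: ids {7, 29, 35, 36} → ROUND(AVG(price), 2)=352.25, MAX(price)=549
  Nairobi: ids {2, 15, 40, 43} → ROUND(AVG(price), 2)=502.75, MAX(price)=872
  Tokyo: ids {21, 37} → ROUND(AVG(price), 2)=351.5, MAX(price)=577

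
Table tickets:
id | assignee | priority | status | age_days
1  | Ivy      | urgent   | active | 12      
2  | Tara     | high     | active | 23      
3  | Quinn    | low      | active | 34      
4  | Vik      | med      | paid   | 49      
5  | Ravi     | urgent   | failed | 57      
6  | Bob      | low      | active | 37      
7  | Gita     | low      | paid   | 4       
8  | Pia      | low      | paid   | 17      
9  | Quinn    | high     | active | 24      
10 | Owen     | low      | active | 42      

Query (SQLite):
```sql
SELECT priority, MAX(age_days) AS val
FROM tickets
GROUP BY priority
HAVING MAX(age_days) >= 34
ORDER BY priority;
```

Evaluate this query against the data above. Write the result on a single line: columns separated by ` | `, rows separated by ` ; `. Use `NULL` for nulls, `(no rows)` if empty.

low | 42 ; med | 49 ; urgent | 57

Partition tickets by priority; compute MAX(age_days) within each group.
HAVING: keep groups where MAX(age_days) >= 34.
  high: ids {2, 9} → MAX(age_days)=24
  low: ids {3, 6, 7, 8, 10} → MAX(age_days)=42
  med: ids {4} → MAX(age_days)=49
  urgent: ids {1, 5} → MAX(age_days)=57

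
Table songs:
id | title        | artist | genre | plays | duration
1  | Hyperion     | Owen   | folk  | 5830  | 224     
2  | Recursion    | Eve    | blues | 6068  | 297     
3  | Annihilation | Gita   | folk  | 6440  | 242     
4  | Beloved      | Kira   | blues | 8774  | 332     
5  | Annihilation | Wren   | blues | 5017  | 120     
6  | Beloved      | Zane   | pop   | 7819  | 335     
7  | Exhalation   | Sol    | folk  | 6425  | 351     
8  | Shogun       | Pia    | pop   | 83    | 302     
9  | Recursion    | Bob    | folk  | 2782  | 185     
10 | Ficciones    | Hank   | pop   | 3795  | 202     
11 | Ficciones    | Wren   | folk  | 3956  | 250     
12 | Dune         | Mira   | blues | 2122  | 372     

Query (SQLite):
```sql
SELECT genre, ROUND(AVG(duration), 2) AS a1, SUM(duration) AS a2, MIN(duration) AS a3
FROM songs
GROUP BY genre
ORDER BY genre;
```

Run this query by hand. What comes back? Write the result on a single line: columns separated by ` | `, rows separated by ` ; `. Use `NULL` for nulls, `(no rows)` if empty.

Group songs by genre.
Per group compute: ROUND(AVG(duration), 2), SUM(duration), MIN(duration).
  blues: ids {2, 4, 5, 12} → ROUND(AVG(duration), 2)=280.25, SUM(duration)=1121, MIN(duration)=120
  folk: ids {1, 3, 7, 9, 11} → ROUND(AVG(duration), 2)=250.4, SUM(duration)=1252, MIN(duration)=185
  pop: ids {6, 8, 10} → ROUND(AVG(duration), 2)=279.67, SUM(duration)=839, MIN(duration)=202

blues | 280.25 | 1121 | 120 ; folk | 250.4 | 1252 | 185 ; pop | 279.67 | 839 | 202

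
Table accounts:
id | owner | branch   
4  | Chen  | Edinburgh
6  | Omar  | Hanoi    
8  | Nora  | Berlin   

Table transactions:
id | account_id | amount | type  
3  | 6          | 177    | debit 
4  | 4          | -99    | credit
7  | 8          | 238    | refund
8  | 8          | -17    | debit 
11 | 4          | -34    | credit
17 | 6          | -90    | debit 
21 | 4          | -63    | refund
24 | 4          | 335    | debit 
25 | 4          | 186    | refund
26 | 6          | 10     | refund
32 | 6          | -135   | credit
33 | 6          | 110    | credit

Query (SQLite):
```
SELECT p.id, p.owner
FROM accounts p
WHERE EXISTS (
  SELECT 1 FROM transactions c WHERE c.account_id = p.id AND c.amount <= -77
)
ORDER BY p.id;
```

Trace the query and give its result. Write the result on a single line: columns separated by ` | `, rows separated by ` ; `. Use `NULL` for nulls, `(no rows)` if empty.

For each accounts row, check whether any transactions with matching account_id has amount <= -77.
Keep rows where that is true.

4 | Chen ; 6 | Omar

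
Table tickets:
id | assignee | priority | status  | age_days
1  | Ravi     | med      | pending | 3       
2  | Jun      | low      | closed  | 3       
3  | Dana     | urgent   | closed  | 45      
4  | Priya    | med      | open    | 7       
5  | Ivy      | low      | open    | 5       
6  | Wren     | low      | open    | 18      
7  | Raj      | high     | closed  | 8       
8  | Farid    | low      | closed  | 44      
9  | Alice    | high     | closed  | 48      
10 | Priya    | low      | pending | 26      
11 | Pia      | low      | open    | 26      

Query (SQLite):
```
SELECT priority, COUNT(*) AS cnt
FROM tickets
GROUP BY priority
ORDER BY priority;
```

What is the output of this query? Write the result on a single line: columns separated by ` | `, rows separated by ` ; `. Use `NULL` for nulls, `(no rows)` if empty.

Partition tickets by priority; compute COUNT(*) within each group.
  high: ids {7, 9} → COUNT(*)=2
  low: ids {2, 5, 6, 8, 10, 11} → COUNT(*)=6
  med: ids {1, 4} → COUNT(*)=2
  urgent: ids {3} → COUNT(*)=1

high | 2 ; low | 6 ; med | 2 ; urgent | 1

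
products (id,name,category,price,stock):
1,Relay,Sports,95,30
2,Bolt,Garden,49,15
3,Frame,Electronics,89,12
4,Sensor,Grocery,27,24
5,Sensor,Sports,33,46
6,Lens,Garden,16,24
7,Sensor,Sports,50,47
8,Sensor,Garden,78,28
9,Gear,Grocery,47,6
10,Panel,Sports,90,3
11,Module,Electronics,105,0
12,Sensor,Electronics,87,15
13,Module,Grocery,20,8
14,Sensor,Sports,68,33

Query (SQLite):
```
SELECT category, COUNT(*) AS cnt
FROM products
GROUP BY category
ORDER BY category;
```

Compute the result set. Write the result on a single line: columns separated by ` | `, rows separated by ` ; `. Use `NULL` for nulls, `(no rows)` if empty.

Partition products by category; compute COUNT(*) within each group.
  Electronics: ids {3, 11, 12} → COUNT(*)=3
  Garden: ids {2, 6, 8} → COUNT(*)=3
  Grocery: ids {4, 9, 13} → COUNT(*)=3
  Sports: ids {1, 5, 7, 10, 14} → COUNT(*)=5

Electronics | 3 ; Garden | 3 ; Grocery | 3 ; Sports | 5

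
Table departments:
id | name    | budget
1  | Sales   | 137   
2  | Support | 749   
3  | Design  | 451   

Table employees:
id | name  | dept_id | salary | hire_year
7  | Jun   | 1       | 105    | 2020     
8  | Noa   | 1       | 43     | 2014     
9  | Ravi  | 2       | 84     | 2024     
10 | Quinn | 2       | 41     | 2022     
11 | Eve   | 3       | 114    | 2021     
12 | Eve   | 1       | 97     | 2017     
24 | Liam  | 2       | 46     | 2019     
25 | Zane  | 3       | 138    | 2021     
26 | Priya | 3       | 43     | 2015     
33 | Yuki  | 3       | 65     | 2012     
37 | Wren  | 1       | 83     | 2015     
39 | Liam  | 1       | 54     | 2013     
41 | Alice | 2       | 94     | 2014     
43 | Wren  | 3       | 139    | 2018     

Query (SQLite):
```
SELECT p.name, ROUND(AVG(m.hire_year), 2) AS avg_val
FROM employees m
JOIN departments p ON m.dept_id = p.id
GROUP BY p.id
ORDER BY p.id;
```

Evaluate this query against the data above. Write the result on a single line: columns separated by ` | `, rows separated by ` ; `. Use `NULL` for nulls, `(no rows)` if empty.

Sales | 2015.8 ; Support | 2019.75 ; Design | 2017.4

Join each employees row to its departments via dept_id.
Group joined rows by departments.id; compute ROUND(AVG(m.hire_year), 2) per group.
  1: ids {7, 8, 12, 37, 39} → ROUND(AVG(m.hire_year), 2)=2015.8
  2: ids {9, 10, 24, 41} → ROUND(AVG(m.hire_year), 2)=2019.75
  3: ids {11, 25, 26, 33, 43} → ROUND(AVG(m.hire_year), 2)=2017.4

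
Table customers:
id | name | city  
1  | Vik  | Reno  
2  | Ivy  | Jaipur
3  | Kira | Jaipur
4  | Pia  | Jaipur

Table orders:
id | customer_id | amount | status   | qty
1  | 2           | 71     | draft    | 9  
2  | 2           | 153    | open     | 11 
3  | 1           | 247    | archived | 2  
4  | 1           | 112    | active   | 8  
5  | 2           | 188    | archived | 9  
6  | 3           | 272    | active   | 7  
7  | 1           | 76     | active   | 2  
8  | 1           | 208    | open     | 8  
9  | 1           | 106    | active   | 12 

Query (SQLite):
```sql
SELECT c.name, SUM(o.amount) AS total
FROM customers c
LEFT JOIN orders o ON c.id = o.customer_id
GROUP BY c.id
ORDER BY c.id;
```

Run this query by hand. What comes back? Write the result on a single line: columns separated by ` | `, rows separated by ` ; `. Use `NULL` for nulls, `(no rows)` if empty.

Vik | 749 ; Ivy | 412 ; Kira | 272 ; Pia | NULL

LEFT JOIN keeps every customers row; unmatched ones get NULL for orders columns.
Group by customers.id and compute SUM(o.amount). SUM over an all-NULL group is NULL.
  1: ids {3, 4, 7, 8, 9} → SUM(o.amount)=749
  2: ids {1, 2, 5} → SUM(o.amount)=412
  3: ids {6} → SUM(o.amount)=272
  4: ids {—} → SUM(o.amount)=NULL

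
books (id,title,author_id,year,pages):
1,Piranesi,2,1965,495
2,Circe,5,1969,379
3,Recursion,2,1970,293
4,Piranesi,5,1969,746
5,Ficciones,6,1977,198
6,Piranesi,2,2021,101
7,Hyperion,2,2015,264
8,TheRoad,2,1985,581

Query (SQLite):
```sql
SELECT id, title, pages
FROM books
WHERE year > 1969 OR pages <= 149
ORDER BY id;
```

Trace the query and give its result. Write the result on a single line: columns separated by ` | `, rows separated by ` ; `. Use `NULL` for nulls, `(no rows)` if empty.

3 | Recursion | 293 ; 5 | Ficciones | 198 ; 6 | Piranesi | 101 ; 7 | Hyperion | 264 ; 8 | TheRoad | 581

year > 1969: ids {3, 5, 6, 7, 8}
pages <= 149: ids {6}
Combine with OR.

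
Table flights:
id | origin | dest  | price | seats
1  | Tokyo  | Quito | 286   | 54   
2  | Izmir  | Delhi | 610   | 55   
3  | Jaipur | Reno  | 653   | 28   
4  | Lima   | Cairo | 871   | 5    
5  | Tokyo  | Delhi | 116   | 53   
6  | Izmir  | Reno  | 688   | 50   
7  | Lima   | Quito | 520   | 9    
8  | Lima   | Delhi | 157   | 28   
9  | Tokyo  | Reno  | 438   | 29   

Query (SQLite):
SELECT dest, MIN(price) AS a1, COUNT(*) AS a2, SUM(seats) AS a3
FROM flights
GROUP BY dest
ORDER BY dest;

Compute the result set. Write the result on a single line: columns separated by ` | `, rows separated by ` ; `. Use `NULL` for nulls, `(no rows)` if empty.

Cairo | 871 | 1 | 5 ; Delhi | 116 | 3 | 136 ; Quito | 286 | 2 | 63 ; Reno | 438 | 3 | 107

Group flights by dest.
Per group compute: MIN(price), COUNT(*), SUM(seats).
  Cairo: ids {4} → MIN(price)=871, COUNT(*)=1, SUM(seats)=5
  Delhi: ids {2, 5, 8} → MIN(price)=116, COUNT(*)=3, SUM(seats)=136
  Quito: ids {1, 7} → MIN(price)=286, COUNT(*)=2, SUM(seats)=63
  Reno: ids {3, 6, 9} → MIN(price)=438, COUNT(*)=3, SUM(seats)=107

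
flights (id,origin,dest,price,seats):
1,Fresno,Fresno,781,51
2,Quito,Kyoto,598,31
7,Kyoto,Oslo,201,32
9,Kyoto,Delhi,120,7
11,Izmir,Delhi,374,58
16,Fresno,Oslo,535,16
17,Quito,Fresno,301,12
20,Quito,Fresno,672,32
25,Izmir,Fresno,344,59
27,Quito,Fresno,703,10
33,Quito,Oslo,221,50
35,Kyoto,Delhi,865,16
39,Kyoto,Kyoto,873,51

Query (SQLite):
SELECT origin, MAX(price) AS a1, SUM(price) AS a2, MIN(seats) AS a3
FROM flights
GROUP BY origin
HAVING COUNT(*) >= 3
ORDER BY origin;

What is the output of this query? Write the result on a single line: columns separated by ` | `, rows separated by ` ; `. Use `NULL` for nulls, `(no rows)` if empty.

Kyoto | 873 | 2059 | 7 ; Quito | 703 | 2495 | 10

Group flights by origin.
Per group compute: MAX(price), SUM(price), MIN(seats).
HAVING: drop groups with fewer than 3 rows.
  Fresno: ids {1, 16} → MAX(price)=781, SUM(price)=1316, MIN(seats)=16
  Izmir: ids {11, 25} → MAX(price)=374, SUM(price)=718, MIN(seats)=58
  Kyoto: ids {7, 9, 35, 39} → MAX(price)=873, SUM(price)=2059, MIN(seats)=7
  Quito: ids {2, 17, 20, 27, 33} → MAX(price)=703, SUM(price)=2495, MIN(seats)=10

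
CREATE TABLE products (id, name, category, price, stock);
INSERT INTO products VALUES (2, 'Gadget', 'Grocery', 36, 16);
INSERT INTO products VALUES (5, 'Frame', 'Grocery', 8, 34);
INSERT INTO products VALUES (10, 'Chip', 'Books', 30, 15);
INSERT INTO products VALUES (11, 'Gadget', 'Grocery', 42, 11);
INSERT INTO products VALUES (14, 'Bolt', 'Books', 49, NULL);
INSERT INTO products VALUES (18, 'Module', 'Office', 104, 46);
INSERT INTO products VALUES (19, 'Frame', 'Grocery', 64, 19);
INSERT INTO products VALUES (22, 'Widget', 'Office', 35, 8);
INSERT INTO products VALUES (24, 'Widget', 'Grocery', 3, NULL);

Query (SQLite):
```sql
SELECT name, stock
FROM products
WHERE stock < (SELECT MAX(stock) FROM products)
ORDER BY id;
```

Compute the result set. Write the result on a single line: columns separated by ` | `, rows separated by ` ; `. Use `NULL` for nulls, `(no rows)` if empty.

Scalar subquery: MAX(stock) over all products rows = 46.
Keep rows where stock < that value.

Gadget | 16 ; Frame | 34 ; Chip | 15 ; Gadget | 11 ; Frame | 19 ; Widget | 8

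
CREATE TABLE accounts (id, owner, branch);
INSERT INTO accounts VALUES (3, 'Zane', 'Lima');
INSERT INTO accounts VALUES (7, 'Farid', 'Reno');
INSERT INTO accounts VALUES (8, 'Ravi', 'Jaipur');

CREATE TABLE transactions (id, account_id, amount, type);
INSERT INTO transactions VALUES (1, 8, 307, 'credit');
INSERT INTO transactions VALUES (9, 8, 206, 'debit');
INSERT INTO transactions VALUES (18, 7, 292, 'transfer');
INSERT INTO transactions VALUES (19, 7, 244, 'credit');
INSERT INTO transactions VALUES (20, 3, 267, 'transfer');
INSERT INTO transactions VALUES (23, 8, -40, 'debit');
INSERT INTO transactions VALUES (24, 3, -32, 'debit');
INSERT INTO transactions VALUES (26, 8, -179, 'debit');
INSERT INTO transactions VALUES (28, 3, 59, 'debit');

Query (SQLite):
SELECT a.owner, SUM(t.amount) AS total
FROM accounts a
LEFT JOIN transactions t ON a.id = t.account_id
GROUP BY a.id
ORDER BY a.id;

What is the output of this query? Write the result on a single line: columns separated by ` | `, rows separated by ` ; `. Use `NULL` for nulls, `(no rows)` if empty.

Zane | 294 ; Farid | 536 ; Ravi | 294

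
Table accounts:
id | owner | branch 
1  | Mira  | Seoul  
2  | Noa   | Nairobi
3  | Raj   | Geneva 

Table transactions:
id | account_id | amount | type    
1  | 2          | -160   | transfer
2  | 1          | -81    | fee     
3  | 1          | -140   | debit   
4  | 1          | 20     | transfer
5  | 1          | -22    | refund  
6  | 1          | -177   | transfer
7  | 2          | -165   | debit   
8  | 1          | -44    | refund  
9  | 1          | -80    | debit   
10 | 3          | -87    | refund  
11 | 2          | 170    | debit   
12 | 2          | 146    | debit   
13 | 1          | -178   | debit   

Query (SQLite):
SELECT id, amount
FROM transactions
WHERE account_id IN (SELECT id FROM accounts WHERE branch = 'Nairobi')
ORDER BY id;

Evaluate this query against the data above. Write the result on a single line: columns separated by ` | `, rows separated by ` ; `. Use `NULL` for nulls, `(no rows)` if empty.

1 | -160 ; 7 | -165 ; 11 | 170 ; 12 | 146

Inner query: accounts.id where branch = 'Nairobi'.
Outer: keep transactions rows whose account_id is in that set.
Inner query → {2}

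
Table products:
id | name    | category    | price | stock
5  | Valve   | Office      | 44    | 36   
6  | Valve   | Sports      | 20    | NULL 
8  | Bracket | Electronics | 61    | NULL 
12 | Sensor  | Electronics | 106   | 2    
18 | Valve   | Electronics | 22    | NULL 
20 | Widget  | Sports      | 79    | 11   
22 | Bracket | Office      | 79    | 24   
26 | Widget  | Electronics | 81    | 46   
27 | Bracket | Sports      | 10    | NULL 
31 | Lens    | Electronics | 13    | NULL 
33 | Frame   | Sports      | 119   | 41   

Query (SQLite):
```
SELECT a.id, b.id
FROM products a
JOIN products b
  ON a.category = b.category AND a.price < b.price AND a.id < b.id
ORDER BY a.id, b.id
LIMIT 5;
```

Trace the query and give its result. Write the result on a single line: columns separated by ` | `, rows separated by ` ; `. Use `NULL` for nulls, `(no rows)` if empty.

Pairs (a,b) with same category, a.price < b.price, a.id < b.id.
category groups: Electronics:{8,12,18,26,31} Office:{5,22} Sports:{6,20,27,33}
Ordered by (a.id, b.id); first 5.

5 | 22 ; 6 | 20 ; 6 | 33 ; 8 | 12 ; 8 | 26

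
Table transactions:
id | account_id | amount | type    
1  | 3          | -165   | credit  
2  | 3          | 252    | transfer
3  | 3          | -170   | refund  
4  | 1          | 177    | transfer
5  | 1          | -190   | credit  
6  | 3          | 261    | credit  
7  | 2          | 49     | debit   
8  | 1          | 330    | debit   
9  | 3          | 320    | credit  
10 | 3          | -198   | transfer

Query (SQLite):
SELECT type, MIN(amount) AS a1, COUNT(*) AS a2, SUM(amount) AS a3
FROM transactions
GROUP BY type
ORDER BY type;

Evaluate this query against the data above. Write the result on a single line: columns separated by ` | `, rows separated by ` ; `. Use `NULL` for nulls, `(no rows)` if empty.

Group transactions by type.
Per group compute: MIN(amount), COUNT(*), SUM(amount).
  credit: ids {1, 5, 6, 9} → MIN(amount)=-190, COUNT(*)=4, SUM(amount)=226
  debit: ids {7, 8} → MIN(amount)=49, COUNT(*)=2, SUM(amount)=379
  refund: ids {3} → MIN(amount)=-170, COUNT(*)=1, SUM(amount)=-170
  transfer: ids {2, 4, 10} → MIN(amount)=-198, COUNT(*)=3, SUM(amount)=231

credit | -190 | 4 | 226 ; debit | 49 | 2 | 379 ; refund | -170 | 1 | -170 ; transfer | -198 | 3 | 231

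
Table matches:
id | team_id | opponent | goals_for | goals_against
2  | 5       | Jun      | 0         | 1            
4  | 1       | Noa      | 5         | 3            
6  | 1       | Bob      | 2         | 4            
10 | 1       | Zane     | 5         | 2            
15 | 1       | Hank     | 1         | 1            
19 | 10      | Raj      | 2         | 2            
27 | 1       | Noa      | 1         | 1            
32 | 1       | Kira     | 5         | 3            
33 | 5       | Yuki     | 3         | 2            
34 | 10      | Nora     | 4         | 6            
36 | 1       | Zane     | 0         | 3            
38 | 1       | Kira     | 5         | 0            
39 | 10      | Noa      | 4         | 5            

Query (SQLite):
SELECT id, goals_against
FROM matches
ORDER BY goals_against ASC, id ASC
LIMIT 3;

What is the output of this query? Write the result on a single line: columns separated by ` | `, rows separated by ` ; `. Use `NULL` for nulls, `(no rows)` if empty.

Sort by goals_against asc, tiebreak id asc: (0, id=38), (1, id=2), (1, id=15), (1, id=27), (2, id=10), (2, id=19) …. Take first 3.

38 | 0 ; 2 | 1 ; 15 | 1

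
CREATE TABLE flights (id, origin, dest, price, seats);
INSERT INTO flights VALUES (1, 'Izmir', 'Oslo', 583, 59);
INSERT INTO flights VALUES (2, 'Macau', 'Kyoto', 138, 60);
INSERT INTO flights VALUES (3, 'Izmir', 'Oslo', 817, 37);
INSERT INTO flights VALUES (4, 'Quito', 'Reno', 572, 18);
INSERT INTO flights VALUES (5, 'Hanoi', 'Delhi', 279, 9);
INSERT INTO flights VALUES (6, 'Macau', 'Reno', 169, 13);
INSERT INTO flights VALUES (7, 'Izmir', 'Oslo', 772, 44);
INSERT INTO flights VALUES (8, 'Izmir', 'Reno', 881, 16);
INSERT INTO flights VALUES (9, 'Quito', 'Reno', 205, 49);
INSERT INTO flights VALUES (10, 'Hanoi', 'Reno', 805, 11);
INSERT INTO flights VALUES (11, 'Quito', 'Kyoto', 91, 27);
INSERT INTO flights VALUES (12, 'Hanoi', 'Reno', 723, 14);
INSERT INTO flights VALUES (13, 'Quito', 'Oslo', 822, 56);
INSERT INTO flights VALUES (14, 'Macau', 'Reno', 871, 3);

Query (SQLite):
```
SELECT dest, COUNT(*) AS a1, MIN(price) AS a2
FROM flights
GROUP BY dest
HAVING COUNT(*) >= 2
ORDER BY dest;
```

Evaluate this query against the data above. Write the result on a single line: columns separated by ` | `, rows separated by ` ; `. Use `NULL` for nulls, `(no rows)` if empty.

Kyoto | 2 | 91 ; Oslo | 4 | 583 ; Reno | 7 | 169

Group flights by dest.
Per group compute: COUNT(*), MIN(price).
HAVING: drop groups with fewer than 2 rows.
  Delhi: ids {5} → COUNT(*)=1, MIN(price)=279
  Kyoto: ids {2, 11} → COUNT(*)=2, MIN(price)=91
  Oslo: ids {1, 3, 7, 13} → COUNT(*)=4, MIN(price)=583
  Reno: ids {4, 6, 8, 9, 10, 12, 14} → COUNT(*)=7, MIN(price)=169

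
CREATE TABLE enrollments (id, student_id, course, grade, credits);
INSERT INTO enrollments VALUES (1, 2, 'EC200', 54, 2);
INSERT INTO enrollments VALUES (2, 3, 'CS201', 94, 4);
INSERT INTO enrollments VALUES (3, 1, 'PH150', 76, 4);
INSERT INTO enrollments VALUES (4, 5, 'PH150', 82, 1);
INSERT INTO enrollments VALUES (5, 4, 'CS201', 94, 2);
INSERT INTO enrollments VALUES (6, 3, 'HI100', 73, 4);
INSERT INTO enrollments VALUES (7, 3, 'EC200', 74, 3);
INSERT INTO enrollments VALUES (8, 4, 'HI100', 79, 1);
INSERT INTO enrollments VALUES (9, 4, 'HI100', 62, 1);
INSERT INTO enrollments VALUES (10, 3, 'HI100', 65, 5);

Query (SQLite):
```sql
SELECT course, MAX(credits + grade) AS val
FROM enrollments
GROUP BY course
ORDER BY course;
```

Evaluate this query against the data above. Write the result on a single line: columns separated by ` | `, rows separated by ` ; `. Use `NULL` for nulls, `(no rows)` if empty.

CS201 | 98 ; EC200 | 77 ; HI100 | 80 ; PH150 | 83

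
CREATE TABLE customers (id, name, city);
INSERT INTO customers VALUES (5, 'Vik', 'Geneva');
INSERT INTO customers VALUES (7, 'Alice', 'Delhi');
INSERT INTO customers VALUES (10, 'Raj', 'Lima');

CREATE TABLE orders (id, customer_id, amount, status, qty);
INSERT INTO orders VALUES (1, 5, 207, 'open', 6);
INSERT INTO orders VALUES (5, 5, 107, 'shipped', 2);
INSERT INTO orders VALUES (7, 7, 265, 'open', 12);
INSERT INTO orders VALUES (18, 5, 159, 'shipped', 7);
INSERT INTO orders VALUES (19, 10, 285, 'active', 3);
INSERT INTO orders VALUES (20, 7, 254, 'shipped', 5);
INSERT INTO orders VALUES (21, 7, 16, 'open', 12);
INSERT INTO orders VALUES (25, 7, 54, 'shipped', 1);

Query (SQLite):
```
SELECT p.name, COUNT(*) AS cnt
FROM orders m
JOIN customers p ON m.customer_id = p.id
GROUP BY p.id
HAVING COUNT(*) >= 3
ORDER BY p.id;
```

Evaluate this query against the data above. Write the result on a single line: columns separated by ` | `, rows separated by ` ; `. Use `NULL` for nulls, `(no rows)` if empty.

Vik | 3 ; Alice | 4

Join each orders row to its customers via customer_id.
Group joined rows by customers.id; compute COUNT(*) per group.
HAVING: keep groups with count ≥ 3.
  5: ids {1, 5, 18} → COUNT(*)=3
  7: ids {7, 20, 21, 25} → COUNT(*)=4
  10: ids {19} → COUNT(*)=1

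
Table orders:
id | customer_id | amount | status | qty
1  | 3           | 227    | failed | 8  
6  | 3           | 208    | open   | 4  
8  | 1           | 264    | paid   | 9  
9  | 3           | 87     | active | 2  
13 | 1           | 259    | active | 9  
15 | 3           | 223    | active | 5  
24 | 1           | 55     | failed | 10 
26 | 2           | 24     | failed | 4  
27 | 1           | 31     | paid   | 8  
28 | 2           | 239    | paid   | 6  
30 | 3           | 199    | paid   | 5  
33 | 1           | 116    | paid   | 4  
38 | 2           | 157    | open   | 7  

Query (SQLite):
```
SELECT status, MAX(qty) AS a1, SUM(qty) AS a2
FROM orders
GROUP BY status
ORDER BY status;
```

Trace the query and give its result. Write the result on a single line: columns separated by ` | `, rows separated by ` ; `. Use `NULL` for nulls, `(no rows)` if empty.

active | 9 | 16 ; failed | 10 | 22 ; open | 7 | 11 ; paid | 9 | 32

Group orders by status.
Per group compute: MAX(qty), SUM(qty).
  active: ids {9, 13, 15} → MAX(qty)=9, SUM(qty)=16
  failed: ids {1, 24, 26} → MAX(qty)=10, SUM(qty)=22
  open: ids {6, 38} → MAX(qty)=7, SUM(qty)=11
  paid: ids {8, 27, 28, 30, 33} → MAX(qty)=9, SUM(qty)=32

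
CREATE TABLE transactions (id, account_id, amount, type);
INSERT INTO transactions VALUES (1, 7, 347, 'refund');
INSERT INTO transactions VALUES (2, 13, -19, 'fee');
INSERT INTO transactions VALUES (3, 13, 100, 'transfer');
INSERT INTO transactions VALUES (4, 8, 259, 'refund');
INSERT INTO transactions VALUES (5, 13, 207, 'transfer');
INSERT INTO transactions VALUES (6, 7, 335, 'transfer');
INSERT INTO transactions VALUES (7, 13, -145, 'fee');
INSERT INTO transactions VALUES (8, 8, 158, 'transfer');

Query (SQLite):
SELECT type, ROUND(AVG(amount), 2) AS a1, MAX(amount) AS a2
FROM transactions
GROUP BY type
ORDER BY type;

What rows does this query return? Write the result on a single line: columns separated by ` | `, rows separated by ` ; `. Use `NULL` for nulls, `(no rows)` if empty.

fee | -82 | -19 ; refund | 303 | 347 ; transfer | 200 | 335

Group transactions by type.
Per group compute: ROUND(AVG(amount), 2), MAX(amount).
  fee: ids {2, 7} → ROUND(AVG(amount), 2)=-82, MAX(amount)=-19
  refund: ids {1, 4} → ROUND(AVG(amount), 2)=303, MAX(amount)=347
  transfer: ids {3, 5, 6, 8} → ROUND(AVG(amount), 2)=200, MAX(amount)=335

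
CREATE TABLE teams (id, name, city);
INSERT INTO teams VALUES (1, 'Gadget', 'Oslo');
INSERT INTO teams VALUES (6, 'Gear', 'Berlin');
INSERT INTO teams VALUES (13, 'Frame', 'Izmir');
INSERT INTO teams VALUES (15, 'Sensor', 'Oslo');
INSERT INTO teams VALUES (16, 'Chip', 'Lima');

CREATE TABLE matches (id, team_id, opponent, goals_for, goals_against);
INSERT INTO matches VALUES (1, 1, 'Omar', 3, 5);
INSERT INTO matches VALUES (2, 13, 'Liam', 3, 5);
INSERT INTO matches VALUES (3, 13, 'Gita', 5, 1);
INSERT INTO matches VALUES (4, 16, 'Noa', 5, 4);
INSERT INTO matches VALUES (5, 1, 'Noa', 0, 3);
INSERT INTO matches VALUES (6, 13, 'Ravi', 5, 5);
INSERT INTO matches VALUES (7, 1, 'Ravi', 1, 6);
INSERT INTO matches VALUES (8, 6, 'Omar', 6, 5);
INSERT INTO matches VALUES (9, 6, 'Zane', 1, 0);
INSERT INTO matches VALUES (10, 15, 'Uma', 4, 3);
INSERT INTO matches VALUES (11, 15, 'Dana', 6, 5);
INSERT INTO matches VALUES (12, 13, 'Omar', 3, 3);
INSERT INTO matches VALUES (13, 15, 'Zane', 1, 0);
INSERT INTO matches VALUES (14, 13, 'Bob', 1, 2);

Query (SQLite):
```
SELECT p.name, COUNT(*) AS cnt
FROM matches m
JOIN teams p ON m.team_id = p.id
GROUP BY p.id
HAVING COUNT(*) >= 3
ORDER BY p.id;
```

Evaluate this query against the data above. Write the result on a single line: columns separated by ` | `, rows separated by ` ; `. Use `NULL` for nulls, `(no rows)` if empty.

Gadget | 3 ; Frame | 5 ; Sensor | 3

Join each matches row to its teams via team_id.
Group joined rows by teams.id; compute COUNT(*) per group.
HAVING: keep groups with count ≥ 3.
  1: ids {1, 5, 7} → COUNT(*)=3
  6: ids {8, 9} → COUNT(*)=2
  13: ids {2, 3, 6, 12, 14} → COUNT(*)=5
  15: ids {10, 11, 13} → COUNT(*)=3
  16: ids {4} → COUNT(*)=1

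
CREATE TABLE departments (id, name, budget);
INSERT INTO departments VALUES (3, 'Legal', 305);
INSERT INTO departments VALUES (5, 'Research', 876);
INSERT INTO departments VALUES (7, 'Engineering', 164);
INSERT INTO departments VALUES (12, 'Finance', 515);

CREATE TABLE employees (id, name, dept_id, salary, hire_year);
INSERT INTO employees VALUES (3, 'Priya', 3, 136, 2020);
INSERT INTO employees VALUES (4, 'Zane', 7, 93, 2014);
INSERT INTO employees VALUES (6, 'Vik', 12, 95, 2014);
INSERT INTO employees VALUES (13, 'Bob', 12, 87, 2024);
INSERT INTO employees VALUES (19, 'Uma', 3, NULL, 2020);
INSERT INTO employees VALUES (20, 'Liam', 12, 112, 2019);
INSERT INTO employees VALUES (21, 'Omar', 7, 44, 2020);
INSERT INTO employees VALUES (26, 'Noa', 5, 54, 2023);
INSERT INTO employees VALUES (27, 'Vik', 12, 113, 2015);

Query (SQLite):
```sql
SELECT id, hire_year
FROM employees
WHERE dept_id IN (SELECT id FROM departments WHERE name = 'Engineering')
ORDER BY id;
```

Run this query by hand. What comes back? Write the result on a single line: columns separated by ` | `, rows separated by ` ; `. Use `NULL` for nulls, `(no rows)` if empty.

Inner query: departments.id where name = 'Engineering'.
Outer: keep employees rows whose dept_id is in that set.
Inner query → {7}

4 | 2014 ; 21 | 2020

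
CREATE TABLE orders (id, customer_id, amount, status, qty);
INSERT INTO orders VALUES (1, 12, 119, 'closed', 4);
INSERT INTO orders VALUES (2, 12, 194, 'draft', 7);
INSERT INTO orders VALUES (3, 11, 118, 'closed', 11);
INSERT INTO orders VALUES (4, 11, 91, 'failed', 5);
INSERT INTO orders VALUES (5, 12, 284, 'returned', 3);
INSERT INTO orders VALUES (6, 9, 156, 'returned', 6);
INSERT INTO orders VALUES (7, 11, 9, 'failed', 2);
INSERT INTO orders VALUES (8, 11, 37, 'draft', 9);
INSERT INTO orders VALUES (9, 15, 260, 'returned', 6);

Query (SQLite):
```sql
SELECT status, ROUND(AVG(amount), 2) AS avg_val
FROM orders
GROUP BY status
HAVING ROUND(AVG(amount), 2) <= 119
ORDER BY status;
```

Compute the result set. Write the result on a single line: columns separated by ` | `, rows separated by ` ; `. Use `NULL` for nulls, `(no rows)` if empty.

Partition orders by status; compute ROUND(AVG(amount), 2) within each group.
HAVING: keep groups where ROUND(AVG(amount), 2) <= 119.
  closed: ids {1, 3} → ROUND(AVG(amount), 2)=118.5
  draft: ids {2, 8} → ROUND(AVG(amount), 2)=115.5
  failed: ids {4, 7} → ROUND(AVG(amount), 2)=50
  returned: ids {5, 6, 9} → ROUND(AVG(amount), 2)=233.33

closed | 118.5 ; draft | 115.5 ; failed | 50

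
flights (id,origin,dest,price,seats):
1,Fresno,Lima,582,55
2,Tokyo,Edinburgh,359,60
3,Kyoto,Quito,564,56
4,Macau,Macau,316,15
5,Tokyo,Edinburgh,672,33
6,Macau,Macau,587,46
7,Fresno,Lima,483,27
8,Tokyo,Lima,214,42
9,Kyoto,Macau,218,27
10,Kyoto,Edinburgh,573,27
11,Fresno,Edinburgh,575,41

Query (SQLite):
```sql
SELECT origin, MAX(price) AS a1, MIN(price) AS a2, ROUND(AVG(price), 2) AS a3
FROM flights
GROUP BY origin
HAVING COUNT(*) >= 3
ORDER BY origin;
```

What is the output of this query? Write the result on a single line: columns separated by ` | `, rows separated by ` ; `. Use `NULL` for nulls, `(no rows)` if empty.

Group flights by origin.
Per group compute: MAX(price), MIN(price), ROUND(AVG(price), 2).
HAVING: drop groups with fewer than 3 rows.
  Fresno: ids {1, 7, 11} → MAX(price)=582, MIN(price)=483, ROUND(AVG(price), 2)=546.67
  Kyoto: ids {3, 9, 10} → MAX(price)=573, MIN(price)=218, ROUND(AVG(price), 2)=451.67
  Macau: ids {4, 6} → MAX(price)=587, MIN(price)=316, ROUND(AVG(price), 2)=451.5
  Tokyo: ids {2, 5, 8} → MAX(price)=672, MIN(price)=214, ROUND(AVG(price), 2)=415

Fresno | 582 | 483 | 546.67 ; Kyoto | 573 | 218 | 451.67 ; Tokyo | 672 | 214 | 415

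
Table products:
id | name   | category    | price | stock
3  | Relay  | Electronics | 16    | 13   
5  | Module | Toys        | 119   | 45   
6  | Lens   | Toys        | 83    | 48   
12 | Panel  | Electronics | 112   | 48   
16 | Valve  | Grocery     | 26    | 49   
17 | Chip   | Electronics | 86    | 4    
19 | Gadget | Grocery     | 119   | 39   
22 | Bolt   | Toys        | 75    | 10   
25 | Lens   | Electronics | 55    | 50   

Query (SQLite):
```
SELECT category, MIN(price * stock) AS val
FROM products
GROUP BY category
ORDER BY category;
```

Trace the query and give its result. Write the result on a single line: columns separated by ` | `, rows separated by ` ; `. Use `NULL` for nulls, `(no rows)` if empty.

For each row compute price * stock.
Group by category; take MIN of the expression per group.
  Electronics: ids {3, 12, 17, 25} → MIN(price * stock)=208
  Grocery: ids {16, 19} → MIN(price * stock)=1274
  Toys: ids {5, 6, 22} → MIN(price * stock)=750

Electronics | 208 ; Grocery | 1274 ; Toys | 750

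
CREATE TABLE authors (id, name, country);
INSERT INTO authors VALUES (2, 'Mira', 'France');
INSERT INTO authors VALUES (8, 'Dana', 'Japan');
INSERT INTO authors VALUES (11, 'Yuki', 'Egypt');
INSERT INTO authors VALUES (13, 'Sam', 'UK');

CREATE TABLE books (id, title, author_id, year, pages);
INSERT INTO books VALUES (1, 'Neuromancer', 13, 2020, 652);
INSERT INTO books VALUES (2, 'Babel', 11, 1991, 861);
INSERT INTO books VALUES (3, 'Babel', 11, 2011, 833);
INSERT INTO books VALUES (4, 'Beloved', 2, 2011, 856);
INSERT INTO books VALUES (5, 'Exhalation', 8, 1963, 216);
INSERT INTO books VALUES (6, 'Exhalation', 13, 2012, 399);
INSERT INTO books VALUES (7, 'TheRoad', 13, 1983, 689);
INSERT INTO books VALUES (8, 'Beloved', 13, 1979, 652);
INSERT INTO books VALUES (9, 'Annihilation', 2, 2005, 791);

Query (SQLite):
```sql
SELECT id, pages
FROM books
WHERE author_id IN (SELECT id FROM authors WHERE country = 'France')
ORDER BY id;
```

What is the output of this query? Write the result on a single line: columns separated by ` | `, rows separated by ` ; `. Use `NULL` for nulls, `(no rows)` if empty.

Inner query: authors.id where country = 'France'.
Outer: keep books rows whose author_id is in that set.
Inner query → {2}

4 | 856 ; 9 | 791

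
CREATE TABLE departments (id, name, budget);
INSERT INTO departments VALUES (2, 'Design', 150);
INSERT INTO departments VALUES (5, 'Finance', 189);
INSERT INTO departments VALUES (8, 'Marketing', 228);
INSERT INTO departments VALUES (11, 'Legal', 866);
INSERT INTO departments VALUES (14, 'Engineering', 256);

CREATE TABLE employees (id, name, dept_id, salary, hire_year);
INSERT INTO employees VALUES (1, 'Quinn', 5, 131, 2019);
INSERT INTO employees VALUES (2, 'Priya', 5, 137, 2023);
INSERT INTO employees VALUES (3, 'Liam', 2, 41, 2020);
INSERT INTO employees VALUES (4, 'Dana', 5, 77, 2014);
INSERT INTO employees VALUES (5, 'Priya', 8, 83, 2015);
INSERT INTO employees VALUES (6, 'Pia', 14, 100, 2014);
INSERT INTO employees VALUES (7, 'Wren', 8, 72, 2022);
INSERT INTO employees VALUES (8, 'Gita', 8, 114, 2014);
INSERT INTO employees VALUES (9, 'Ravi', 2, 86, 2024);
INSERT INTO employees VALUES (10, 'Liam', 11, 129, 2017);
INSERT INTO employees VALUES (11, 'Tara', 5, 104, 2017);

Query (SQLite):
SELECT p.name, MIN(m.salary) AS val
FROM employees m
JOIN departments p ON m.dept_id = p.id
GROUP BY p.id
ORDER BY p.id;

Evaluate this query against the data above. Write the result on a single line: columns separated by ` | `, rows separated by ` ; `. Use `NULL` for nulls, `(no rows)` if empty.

Design | 41 ; Finance | 77 ; Marketing | 72 ; Legal | 129 ; Engineering | 100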